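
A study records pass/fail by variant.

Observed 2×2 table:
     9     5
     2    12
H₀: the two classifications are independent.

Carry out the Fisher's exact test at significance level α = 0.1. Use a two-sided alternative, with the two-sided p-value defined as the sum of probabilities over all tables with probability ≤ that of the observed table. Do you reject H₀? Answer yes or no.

Margins: r₁=14, r₂=14, c₁=11, c₂=17, n=28
p_obs = C(14,9)·C(14,2)/C(28,11); sum pmf over tables with pmf ≤ p_obs
p-value (two-sided) = 0.01831
At α=0.1: p < α → reject H₀

reject H₀: yes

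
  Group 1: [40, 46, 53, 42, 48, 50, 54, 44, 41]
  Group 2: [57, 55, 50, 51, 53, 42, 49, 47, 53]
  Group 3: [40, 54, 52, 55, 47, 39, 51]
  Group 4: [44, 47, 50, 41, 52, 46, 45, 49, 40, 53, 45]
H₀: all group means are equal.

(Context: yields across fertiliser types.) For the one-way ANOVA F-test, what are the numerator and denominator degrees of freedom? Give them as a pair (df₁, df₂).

degrees of freedom = [3, 32]

k = 4 groups, N = 36 total
df = (k−1, N−k) = (4−1, 36−4) = (3, 32)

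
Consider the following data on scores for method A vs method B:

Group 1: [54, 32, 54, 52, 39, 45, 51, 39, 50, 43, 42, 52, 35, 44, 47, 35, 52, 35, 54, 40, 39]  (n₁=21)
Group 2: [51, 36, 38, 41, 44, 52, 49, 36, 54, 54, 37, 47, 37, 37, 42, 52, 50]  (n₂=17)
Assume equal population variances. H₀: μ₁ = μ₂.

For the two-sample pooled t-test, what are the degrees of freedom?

degrees of freedom = 36

df = n₁ + n₂ − 2 = 21 + 17 − 2 = 36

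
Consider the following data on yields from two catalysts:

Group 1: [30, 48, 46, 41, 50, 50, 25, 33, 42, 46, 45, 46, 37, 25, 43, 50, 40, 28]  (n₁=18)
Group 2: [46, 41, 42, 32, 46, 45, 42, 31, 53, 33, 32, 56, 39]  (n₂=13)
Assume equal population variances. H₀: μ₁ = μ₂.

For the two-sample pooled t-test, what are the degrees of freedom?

df = n₁ + n₂ − 2 = 18 + 13 − 2 = 29

degrees of freedom = 29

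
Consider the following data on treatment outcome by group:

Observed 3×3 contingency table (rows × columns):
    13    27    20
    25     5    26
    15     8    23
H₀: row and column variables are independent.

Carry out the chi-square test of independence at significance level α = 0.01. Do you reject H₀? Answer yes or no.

Row totals [60, 56, 46], col totals [53, 40, 69], n=162
χ² = (13−19.63)²/19.63 + (27−14.81)²/14.81 + (20−25.56)²/25.56 + (25−18.32)²/18.32 + (5−13.83)²/13.83 + (26−23.85)²/23.85 + (15−15.05)²/15.05 + (8−11.36)²/11.36 + (23−19.59)²/19.59 = 23.3182
df = 4
p-value (upper-tail) = 0.00011
At α=0.01: p < α → reject H₀

reject H₀: yes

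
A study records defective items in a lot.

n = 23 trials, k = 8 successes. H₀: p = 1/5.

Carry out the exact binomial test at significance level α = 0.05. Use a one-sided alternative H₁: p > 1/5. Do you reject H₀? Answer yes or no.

reject H₀: no

Exact binomial: n=23, k=8, p₀=1/5=0.2000
P(X≥8) from Σ C(n,i)·p₀^i·(1−p₀)^(n−i)
p-value (one-sided, H₁ greater) = 0.07151
At α=0.05: p ≥ α → fail to reject H₀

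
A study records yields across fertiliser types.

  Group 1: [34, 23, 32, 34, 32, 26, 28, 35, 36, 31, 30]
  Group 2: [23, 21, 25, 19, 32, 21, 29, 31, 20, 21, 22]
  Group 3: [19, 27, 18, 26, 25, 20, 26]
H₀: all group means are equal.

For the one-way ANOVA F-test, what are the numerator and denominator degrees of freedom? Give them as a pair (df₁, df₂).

degrees of freedom = [2, 26]

k = 3 groups, N = 29 total
df = (k−1, N−k) = (3−1, 29−3) = (2, 26)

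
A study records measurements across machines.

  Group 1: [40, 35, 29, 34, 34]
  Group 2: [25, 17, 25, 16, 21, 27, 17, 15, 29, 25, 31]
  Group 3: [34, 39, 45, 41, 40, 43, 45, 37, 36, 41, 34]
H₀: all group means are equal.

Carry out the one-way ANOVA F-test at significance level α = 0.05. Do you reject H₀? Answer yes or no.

Group means [34.40, 22.55, 39.55], grand mean 31.667
SSB = Σnᵢ(x̄ᵢ−x̄)² = 1635.345; SSW = ΣΣ(x−x̄ᵢ)² = 532.655
MSB = 1635.345/2 = 817.6727; MSW = 532.655/24 = 22.1939
F = MSB/MSW = 36.8422
df = (2, 24)
p-value (upper-tail) = 0.00000
At α=0.05: p < α → reject H₀

reject H₀: yes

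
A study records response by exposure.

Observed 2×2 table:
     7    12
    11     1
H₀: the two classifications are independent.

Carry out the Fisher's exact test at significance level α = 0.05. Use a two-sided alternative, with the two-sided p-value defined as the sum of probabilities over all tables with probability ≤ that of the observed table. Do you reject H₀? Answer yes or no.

Margins: r₁=19, r₂=12, c₁=18, c₂=13, n=31
p_obs = C(19,7)·C(12,11)/C(31,18); sum pmf over tables with pmf ≤ p_obs
p-value (two-sided) = 0.00338
At α=0.05: p < α → reject H₀

reject H₀: yes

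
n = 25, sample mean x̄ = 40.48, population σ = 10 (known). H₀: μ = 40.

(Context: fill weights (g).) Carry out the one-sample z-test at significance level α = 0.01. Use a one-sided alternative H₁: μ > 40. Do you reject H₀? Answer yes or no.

reject H₀: no

SE = σ/√n = 10/√25 = 2.0000
z = (x̄−μ₀)/SE = (40.48−40)/2.0000 = 0.2400
p-value (one-sided, H₁ greater) = 0.40517
At α=0.01: p ≥ α → fail to reject H₀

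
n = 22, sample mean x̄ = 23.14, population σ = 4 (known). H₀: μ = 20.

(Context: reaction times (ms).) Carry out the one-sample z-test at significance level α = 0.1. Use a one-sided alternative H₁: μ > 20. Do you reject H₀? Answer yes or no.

SE = σ/√n = 4/√22 = 0.8528
z = (x̄−μ₀)/SE = (23.14−20)/0.8528 = 3.6820
p-value (one-sided, H₁ greater) = 0.00012
At α=0.1: p < α → reject H₀

reject H₀: yes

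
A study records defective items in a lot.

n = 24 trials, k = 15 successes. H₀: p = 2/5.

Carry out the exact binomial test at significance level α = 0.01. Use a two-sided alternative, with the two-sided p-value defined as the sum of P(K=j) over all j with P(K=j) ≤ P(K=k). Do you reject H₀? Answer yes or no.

reject H₀: no

Exact binomial: n=24, k=15, p₀=2/5=0.4000
P(X=j) = C(n,j)·p₀^j·(1−p₀)^(n−j); p = Σ P(X=j) over j with P(X=j) ≤ P(X=15)
p-value (two-sided) = 0.03511
At α=0.01: p ≥ α → fail to reject H₀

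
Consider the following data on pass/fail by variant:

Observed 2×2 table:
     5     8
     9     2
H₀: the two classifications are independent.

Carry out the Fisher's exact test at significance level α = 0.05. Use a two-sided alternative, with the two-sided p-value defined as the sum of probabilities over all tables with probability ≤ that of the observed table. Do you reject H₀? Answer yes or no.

Margins: r₁=13, r₂=11, c₁=14, c₂=10, n=24
p_obs = C(13,5)·C(11,9)/C(24,14); sum pmf over tables with pmf ≤ p_obs
p-value (two-sided) = 0.04718
At α=0.05: p < α → reject H₀

reject H₀: yes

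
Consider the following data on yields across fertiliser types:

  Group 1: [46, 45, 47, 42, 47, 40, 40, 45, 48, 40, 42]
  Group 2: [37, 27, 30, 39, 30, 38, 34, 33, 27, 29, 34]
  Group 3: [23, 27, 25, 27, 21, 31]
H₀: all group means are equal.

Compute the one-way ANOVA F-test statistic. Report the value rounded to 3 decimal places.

test statistic = 52.889

Group means [43.82, 32.55, 25.67], grand mean 35.500
SSB = Σnᵢ(x̄ᵢ−x̄)² = 1437.303; SSW = ΣΣ(x−x̄ᵢ)² = 339.697
MSB = 1437.303/2 = 718.6515; MSW = 339.697/25 = 13.5879
F = MSB/MSW = 52.8892
df = (2, 25)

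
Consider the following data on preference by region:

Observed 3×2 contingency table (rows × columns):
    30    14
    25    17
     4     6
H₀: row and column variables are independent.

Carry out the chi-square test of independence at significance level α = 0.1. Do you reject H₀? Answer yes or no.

Row totals [44, 42, 10], col totals [59, 37], n=96
χ² = (30−27.04)²/27.04 + (14−16.96)²/16.96 + (25−25.81)²/25.81 + (17−16.19)²/16.19 + (4−6.15)²/6.15 + (6−3.85)²/3.85 = 2.8500
df = 2
p-value (upper-tail) = 0.24051
At α=0.1: p ≥ α → fail to reject H₀

reject H₀: no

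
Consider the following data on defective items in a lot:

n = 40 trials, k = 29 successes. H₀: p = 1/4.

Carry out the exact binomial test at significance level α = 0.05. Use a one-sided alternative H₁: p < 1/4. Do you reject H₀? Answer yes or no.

reject H₀: no

Exact binomial: n=40, k=29, p₀=1/4=0.2500
P(X≤29) from Σ C(n,i)·p₀^i·(1−p₀)^(n−i)
p-value (one-sided, H₁ less) = 1.00000
At α=0.05: p ≥ α → fail to reject H₀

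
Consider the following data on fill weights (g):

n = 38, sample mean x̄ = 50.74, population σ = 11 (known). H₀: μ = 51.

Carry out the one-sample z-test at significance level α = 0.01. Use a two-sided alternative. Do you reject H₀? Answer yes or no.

reject H₀: no

SE = σ/√n = 11/√38 = 1.7844
z = (x̄−μ₀)/SE = (50.74−51)/1.7844 = -0.1457
p-value (two-sided) = 0.88415
At α=0.01: p ≥ α → fail to reject H₀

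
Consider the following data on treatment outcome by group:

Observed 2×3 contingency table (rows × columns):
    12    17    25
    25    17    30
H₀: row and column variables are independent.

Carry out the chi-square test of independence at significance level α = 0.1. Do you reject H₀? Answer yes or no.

Row totals [54, 72], col totals [37, 34, 55], n=126
χ² = (12−15.86)²/15.86 + (17−14.57)²/14.57 + (25−23.57)²/23.57 + (25−21.14)²/21.14 + (17−19.43)²/19.43 + (30−31.43)²/31.43 = 2.5017
df = 2
p-value (upper-tail) = 0.28626
At α=0.1: p ≥ α → fail to reject H₀

reject H₀: no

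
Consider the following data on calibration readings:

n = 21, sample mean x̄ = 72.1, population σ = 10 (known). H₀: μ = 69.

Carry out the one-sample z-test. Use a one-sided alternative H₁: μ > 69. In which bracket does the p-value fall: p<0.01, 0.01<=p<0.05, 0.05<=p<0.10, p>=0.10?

SE = σ/√n = 10/√21 = 2.1822
z = (x̄−μ₀)/SE = (72.1−69)/2.1822 = 1.4206
p-value (one-sided, H₁ greater) = 0.07772
→ bracket: 0.05<=p<0.10

p-value bracket: 0.05<=p<0.10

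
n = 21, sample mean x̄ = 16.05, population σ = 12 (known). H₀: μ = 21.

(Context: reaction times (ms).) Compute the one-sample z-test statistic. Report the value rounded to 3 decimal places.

test statistic = -1.890

SE = σ/√n = 12/√21 = 2.6186
z = (x̄−μ₀)/SE = (16.05−21)/2.6186 = -1.8903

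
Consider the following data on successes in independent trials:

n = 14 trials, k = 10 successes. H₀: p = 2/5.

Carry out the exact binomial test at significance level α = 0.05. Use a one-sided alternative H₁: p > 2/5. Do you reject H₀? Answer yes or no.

Exact binomial: n=14, k=10, p₀=2/5=0.4000
P(X≥10) from Σ C(n,i)·p₀^i·(1−p₀)^(n−i)
p-value (one-sided, H₁ greater) = 0.01751
At α=0.05: p < α → reject H₀

reject H₀: yes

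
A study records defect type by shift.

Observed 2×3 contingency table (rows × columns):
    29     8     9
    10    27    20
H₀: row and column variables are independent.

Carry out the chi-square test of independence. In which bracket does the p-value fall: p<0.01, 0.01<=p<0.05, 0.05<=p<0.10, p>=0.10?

p-value bracket: p<0.01

Row totals [46, 57], col totals [39, 35, 29], n=103
χ² = (29−17.42)²/17.42 + (8−15.63)²/15.63 + (9−12.95)²/12.95 + (10−21.58)²/21.58 + (27−19.37)²/19.37 + (20−16.05)²/16.05 = 22.8287
df = 2
p-value (upper-tail) = 0.00001
→ bracket: p<0.01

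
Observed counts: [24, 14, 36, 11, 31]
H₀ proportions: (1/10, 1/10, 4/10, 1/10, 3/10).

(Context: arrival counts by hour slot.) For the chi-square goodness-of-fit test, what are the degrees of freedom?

df = k − 1 = 5 − 1 = 4

degrees of freedom = 4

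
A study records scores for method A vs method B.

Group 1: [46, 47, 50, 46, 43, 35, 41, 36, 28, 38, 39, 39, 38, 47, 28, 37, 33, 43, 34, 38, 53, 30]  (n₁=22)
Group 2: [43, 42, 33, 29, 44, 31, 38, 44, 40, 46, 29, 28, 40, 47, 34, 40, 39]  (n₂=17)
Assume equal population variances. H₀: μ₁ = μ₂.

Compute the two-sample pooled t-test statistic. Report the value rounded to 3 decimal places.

test statistic = 0.676

x̄₁=39.500, s₁=6.864, n₁=22
x̄₂=38.059, s₂=6.240, n₂=17
s_p² = [21·6.864² + 16·6.240²]/37 = 43.5795
SE = √(s_p²·(1/22+1/17)) = 2.1318
t = (39.500−38.059)/2.1318 = 0.6761
df = 37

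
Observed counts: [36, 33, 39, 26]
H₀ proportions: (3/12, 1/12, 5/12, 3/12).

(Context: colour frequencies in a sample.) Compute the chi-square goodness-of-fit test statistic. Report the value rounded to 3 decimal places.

n = 134; E_i = n·p_i = [33.50, 11.17, 55.83, 33.50]
χ² = (36−33.50)²/33.50 + (33−11.17)²/11.17 + (39−55.83)²/55.83 + (26−33.50)²/33.50 = 49.6299
df = 3

test statistic = 49.630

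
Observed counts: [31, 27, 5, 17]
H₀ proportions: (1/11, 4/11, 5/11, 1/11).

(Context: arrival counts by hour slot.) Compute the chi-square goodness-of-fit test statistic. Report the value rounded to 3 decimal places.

n = 80; E_i = n·p_i = [7.27, 29.09, 36.36, 7.27]
χ² = (31−7.27)²/7.27 + (27−29.09)²/29.09 + (5−36.36)²/36.36 + (17−7.27)²/7.27 = 117.6219
df = 3

test statistic = 117.622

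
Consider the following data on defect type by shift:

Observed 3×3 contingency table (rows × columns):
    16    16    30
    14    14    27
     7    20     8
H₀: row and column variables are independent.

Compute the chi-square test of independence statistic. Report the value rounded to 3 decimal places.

test statistic = 12.699

Row totals [62, 55, 35], col totals [37, 50, 65], n=152
χ² = (16−15.09)²/15.09 + (16−20.39)²/20.39 + (30−26.51)²/26.51 + (14−13.39)²/13.39 + (14−18.09)²/18.09 + (27−23.52)²/23.52 + (7−8.52)²/8.52 + (20−11.51)²/11.51 + (8−14.97)²/14.97 = 12.6989
df = 4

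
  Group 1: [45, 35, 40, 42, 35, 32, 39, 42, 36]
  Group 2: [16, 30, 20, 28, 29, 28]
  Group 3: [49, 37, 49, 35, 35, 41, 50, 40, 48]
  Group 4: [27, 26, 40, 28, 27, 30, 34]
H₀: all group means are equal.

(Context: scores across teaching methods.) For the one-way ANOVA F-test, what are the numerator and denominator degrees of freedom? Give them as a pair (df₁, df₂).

k = 4 groups, N = 31 total
df = (k−1, N−k) = (4−1, 31−4) = (3, 27)

degrees of freedom = [3, 27]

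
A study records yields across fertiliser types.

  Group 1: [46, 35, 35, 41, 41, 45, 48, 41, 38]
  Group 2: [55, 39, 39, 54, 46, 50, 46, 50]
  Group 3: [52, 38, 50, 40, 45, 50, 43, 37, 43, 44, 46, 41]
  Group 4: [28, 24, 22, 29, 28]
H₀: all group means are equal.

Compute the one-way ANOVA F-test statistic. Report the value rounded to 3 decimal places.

test statistic = 21.207

Group means [41.11, 47.38, 44.08, 26.20], grand mean 41.441
SSB = Σnᵢ(x̄ᵢ−x̄)² = 1527.902; SSW = ΣΣ(x−x̄ᵢ)² = 720.481
MSB = 1527.902/3 = 509.3006; MSW = 720.481/30 = 24.0160
F = MSB/MSW = 21.2067
df = (3, 30)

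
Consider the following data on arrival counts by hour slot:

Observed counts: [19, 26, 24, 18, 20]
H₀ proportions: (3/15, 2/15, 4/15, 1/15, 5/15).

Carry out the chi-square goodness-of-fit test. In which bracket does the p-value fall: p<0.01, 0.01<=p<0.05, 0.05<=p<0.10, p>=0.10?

n = 107; E_i = n·p_i = [21.40, 14.27, 28.53, 7.13, 35.67]
χ² = (19−21.40)²/21.40 + (26−14.27)²/14.27 + (24−28.53)²/28.53 + (18−7.13)²/7.13 + (20−35.67)²/35.67 = 34.0748
df = 4
p-value (upper-tail) = 0.00000
→ bracket: p<0.01

p-value bracket: p<0.01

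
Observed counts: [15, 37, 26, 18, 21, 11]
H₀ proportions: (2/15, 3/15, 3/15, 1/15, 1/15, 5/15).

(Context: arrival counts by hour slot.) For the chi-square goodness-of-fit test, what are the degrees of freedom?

df = k − 1 = 6 − 1 = 5

degrees of freedom = 5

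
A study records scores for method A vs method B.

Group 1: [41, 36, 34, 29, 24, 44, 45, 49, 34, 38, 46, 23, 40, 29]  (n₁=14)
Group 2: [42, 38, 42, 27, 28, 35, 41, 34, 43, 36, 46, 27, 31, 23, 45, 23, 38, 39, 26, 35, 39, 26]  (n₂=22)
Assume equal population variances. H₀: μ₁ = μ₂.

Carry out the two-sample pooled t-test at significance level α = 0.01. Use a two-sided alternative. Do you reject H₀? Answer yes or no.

reject H₀: no

x̄₁=36.571, s₁=8.197, n₁=14
x̄₂=34.727, s₂=7.278, n₂=22
s_p² = [13·8.197² + 21·7.278²]/34 = 58.4057
SE = √(s_p²·(1/14+1/22)) = 2.6128
t = (36.571−34.727)/2.6128 = 0.7058
df = 34
p-value (two-sided) = 0.48511
At α=0.01: p ≥ α → fail to reject H₀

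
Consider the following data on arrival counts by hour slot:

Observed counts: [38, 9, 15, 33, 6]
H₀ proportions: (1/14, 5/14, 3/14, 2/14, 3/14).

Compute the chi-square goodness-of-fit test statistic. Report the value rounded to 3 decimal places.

n = 101; E_i = n·p_i = [7.21, 36.07, 21.64, 14.43, 21.64]
χ² = (38−7.21)²/7.21 + (9−36.07)²/36.07 + (15−21.64)²/21.64 + (33−14.43)²/14.43 + (6−21.64)²/21.64 = 188.9386
df = 4

test statistic = 188.939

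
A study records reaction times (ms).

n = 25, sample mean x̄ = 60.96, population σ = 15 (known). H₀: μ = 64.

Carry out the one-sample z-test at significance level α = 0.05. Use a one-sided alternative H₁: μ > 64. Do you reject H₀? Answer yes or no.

reject H₀: no

SE = σ/√n = 15/√25 = 3.0000
z = (x̄−μ₀)/SE = (60.96−64)/3.0000 = -1.0133
p-value (one-sided, H₁ greater) = 0.84455
At α=0.05: p ≥ α → fail to reject H₀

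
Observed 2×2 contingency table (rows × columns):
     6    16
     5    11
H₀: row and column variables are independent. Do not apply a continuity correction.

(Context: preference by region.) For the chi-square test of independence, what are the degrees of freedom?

degrees of freedom = 1

df = (r−1)(c−1) = (2−1)·(2−1) = 1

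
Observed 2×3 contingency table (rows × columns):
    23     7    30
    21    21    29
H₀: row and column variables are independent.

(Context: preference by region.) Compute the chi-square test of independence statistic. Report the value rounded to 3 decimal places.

test statistic = 6.228

Row totals [60, 71], col totals [44, 28, 59], n=131
χ² = (23−20.15)²/20.15 + (7−12.82)²/12.82 + (30−27.02)²/27.02 + (21−23.85)²/23.85 + (21−15.18)²/15.18 + (29−31.98)²/31.98 = 6.2281
df = 2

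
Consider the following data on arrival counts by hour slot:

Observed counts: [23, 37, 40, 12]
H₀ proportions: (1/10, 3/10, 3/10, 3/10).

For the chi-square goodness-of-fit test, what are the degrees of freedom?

df = k − 1 = 4 − 1 = 3

degrees of freedom = 3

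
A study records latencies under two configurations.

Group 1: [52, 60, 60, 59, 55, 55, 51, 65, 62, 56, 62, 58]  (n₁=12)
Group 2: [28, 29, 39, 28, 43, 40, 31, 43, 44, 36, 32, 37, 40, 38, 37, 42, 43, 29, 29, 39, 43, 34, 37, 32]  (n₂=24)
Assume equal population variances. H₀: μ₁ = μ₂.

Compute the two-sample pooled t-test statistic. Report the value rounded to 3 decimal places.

x̄₁=57.917, s₁=4.231, n₁=12
x̄₂=36.375, s₂=5.460, n₂=24
s_p² = [11·4.231² + 23·5.460²]/34 = 25.9571
SE = √(s_p²·(1/12+1/24)) = 1.8013
t = (57.917−36.375)/1.8013 = 11.9590
df = 34

test statistic = 11.959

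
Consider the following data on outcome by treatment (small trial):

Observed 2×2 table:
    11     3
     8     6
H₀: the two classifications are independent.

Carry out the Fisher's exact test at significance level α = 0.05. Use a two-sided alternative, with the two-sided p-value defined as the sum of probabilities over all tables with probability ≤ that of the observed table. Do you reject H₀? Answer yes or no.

Margins: r₁=14, r₂=14, c₁=19, c₂=9, n=28
p_obs = C(14,11)·C(14,8)/C(28,19); sum pmf over tables with pmf ≤ p_obs
p-value (two-sided) = 0.41971
At α=0.05: p ≥ α → fail to reject H₀

reject H₀: no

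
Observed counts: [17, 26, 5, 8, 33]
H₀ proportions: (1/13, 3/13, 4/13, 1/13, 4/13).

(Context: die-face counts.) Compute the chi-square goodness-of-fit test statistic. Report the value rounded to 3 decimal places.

test statistic = 36.155

n = 89; E_i = n·p_i = [6.85, 20.54, 27.38, 6.85, 27.38]
χ² = (17−6.85)²/6.85 + (26−20.54)²/20.54 + (5−27.38)²/27.38 + (8−6.85)²/6.85 + (33−27.38)²/27.38 = 36.1554
df = 4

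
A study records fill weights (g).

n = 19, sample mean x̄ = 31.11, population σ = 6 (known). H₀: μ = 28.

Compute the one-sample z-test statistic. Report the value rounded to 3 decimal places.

test statistic = 2.259

SE = σ/√n = 6/√19 = 1.3765
z = (x̄−μ₀)/SE = (31.11−28)/1.3765 = 2.2594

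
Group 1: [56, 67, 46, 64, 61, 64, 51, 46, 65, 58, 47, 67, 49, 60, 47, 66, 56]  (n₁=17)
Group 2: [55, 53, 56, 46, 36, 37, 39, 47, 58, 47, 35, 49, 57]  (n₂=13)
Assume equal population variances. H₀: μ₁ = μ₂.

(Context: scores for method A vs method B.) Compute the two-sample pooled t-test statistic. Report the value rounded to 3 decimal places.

test statistic = 3.258

x̄₁=57.059, s₁=7.957, n₁=17
x̄₂=47.308, s₂=8.341, n₂=13
s_p² = [16·7.957² + 12·8.341²]/28 = 65.9897
SE = √(s_p²·(1/17+1/13)) = 2.9930
t = (57.059−47.308)/2.9930 = 3.2580
df = 28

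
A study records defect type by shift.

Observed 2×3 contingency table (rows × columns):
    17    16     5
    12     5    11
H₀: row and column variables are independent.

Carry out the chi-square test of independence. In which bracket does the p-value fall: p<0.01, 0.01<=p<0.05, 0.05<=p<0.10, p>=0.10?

p-value bracket: 0.01<=p<0.05

Row totals [38, 28], col totals [29, 21, 16], n=66
χ² = (17−16.70)²/16.70 + (16−12.09)²/12.09 + (5−9.21)²/9.21 + (12−12.30)²/12.30 + (5−8.91)²/8.91 + (11−6.79)²/6.79 = 7.5317
df = 2
p-value (upper-tail) = 0.02315
→ bracket: 0.01<=p<0.05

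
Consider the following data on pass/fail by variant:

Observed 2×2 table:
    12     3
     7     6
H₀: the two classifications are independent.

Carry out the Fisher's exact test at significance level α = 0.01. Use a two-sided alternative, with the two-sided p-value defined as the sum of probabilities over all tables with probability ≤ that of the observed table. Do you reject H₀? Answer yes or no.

reject H₀: no

Margins: r₁=15, r₂=13, c₁=19, c₂=9, n=28
p_obs = C(15,12)·C(13,7)/C(28,19); sum pmf over tables with pmf ≤ p_obs
p-value (two-sided) = 0.22754
At α=0.01: p ≥ α → fail to reject H₀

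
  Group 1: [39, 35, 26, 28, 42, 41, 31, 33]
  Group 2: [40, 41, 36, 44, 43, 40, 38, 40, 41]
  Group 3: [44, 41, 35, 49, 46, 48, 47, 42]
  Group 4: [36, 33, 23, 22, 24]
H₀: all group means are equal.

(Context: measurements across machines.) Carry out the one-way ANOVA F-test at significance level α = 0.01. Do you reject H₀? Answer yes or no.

reject H₀: yes

Group means [34.38, 40.33, 44.00, 27.60], grand mean 37.600
SSB = Σnᵢ(x̄ᵢ−x̄)² = 978.125; SSW = ΣΣ(x−x̄ᵢ)² = 607.075
MSB = 978.125/3 = 326.0417; MSW = 607.075/26 = 23.3490
F = MSB/MSW = 13.9638
df = (3, 26)
p-value (upper-tail) = 0.00001
At α=0.01: p < α → reject H₀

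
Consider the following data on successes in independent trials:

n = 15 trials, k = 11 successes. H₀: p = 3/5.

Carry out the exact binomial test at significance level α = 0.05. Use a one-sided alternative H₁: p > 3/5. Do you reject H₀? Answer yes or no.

reject H₀: no

Exact binomial: n=15, k=11, p₀=3/5=0.6000
P(X≥11) from Σ C(n,i)·p₀^i·(1−p₀)^(n−i)
p-value (one-sided, H₁ greater) = 0.21728
At α=0.05: p ≥ α → fail to reject H₀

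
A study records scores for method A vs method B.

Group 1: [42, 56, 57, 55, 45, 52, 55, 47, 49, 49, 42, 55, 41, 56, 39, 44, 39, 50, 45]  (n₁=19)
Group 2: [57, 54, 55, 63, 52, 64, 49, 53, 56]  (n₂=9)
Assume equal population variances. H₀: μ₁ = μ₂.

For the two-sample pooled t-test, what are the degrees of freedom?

df = n₁ + n₂ − 2 = 19 + 9 − 2 = 26

degrees of freedom = 26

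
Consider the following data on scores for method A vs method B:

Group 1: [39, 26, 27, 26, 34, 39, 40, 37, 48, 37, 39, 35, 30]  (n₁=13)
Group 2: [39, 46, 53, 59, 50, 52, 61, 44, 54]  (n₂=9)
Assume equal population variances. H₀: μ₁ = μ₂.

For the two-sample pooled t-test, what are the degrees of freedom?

degrees of freedom = 20

df = n₁ + n₂ − 2 = 13 + 9 − 2 = 20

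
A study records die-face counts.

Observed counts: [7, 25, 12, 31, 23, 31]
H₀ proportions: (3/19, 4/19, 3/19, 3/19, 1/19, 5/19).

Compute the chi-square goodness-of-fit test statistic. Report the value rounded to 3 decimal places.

n = 129; E_i = n·p_i = [20.37, 27.16, 20.37, 20.37, 6.79, 33.95]
χ² = (7−20.37)²/20.37 + (25−27.16)²/27.16 + (12−20.37)²/20.37 + (31−20.37)²/20.37 + (23−6.79)²/6.79 + (31−33.95)²/33.95 = 56.8932
df = 5

test statistic = 56.893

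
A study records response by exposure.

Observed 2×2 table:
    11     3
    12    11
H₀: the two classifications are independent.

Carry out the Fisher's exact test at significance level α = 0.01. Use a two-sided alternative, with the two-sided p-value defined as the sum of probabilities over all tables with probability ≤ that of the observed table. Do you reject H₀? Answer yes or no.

Margins: r₁=14, r₂=23, c₁=23, c₂=14, n=37
p_obs = C(14,11)·C(23,12)/C(37,23); sum pmf over tables with pmf ≤ p_obs
p-value (two-sided) = 0.16572
At α=0.01: p ≥ α → fail to reject H₀

reject H₀: no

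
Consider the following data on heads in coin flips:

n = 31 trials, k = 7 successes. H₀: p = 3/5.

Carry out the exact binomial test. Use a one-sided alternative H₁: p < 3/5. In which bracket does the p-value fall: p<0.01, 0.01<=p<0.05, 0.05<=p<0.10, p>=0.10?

p-value bracket: p<0.01

Exact binomial: n=31, k=7, p₀=3/5=0.6000
P(X≤7) from Σ C(n,i)·p₀^i·(1−p₀)^(n−i)
p-value (one-sided, H₁ less) = 0.00003
→ bracket: p<0.01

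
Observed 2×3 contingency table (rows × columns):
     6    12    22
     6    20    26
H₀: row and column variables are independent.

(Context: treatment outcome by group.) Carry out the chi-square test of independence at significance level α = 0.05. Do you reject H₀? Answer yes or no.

reject H₀: no

Row totals [40, 52], col totals [12, 32, 48], n=92
χ² = (6−5.22)²/5.22 + (12−13.91)²/13.91 + (22−20.87)²/20.87 + (6−6.78)²/6.78 + (20−18.09)²/18.09 + (26−27.13)²/27.13 = 0.7814
df = 2
p-value (upper-tail) = 0.67658
At α=0.05: p ≥ α → fail to reject H₀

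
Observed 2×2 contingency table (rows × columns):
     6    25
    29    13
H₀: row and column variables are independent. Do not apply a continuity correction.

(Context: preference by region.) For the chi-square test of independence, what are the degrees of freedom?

df = (r−1)(c−1) = (2−1)·(2−1) = 1

degrees of freedom = 1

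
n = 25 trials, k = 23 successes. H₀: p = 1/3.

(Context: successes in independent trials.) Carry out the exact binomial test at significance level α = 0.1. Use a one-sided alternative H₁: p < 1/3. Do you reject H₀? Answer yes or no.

reject H₀: no

Exact binomial: n=25, k=23, p₀=1/3=0.3333
P(X≤23) from Σ C(n,i)·p₀^i·(1−p₀)^(n−i)
p-value (one-sided, H₁ less) = 1.00000
At α=0.1: p ≥ α → fail to reject H₀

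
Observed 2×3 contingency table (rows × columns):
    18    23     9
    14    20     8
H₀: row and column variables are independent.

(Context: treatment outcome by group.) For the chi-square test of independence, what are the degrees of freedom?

degrees of freedom = 2

df = (r−1)(c−1) = (2−1)·(3−1) = 2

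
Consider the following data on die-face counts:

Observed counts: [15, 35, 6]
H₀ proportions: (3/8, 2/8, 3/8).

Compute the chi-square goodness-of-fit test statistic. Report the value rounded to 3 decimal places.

test statistic = 43.929

n = 56; E_i = n·p_i = [21.00, 14.00, 21.00]
χ² = (15−21.00)²/21.00 + (35−14.00)²/14.00 + (6−21.00)²/21.00 = 43.9286
df = 2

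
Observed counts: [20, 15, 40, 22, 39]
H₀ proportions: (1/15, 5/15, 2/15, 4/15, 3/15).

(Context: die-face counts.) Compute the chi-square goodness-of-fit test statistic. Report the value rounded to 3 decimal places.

n = 136; E_i = n·p_i = [9.07, 45.33, 18.13, 36.27, 27.20]
χ² = (20−9.07)²/9.07 + (15−45.33)²/45.33 + (40−18.13)²/18.13 + (22−36.27)²/36.27 + (39−27.20)²/27.20 = 70.5809
df = 4

test statistic = 70.581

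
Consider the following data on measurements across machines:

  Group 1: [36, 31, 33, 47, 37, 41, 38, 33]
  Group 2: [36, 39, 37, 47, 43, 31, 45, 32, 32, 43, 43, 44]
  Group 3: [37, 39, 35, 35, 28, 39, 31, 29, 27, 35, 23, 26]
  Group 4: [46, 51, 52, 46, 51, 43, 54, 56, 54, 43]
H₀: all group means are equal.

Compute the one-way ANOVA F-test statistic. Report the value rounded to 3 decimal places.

test statistic = 20.960

Group means [37.00, 39.33, 32.00, 49.60], grand mean 39.238
SSB = Σnᵢ(x̄ᵢ−x̄)² = 1742.552; SSW = ΣΣ(x−x̄ᵢ)² = 1053.067
MSB = 1742.552/3 = 580.8508; MSW = 1053.067/38 = 27.7123
F = MSB/MSW = 20.9601
df = (3, 38)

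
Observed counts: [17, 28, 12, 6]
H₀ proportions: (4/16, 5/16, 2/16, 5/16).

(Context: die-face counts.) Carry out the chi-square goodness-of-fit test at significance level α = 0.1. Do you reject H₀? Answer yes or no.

n = 63; E_i = n·p_i = [15.75, 19.69, 7.88, 19.69]
χ² = (17−15.75)²/15.75 + (28−19.69)²/19.69 + (12−7.88)²/7.88 + (6−19.69)²/19.69 = 15.2857
df = 3
p-value (upper-tail) = 0.00159
At α=0.1: p < α → reject H₀

reject H₀: yes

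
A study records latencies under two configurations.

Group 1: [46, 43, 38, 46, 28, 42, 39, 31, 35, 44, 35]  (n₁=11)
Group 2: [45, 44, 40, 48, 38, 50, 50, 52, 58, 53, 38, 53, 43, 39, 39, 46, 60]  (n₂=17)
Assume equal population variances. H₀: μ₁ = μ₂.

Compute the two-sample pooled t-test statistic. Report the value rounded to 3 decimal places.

x̄₁=38.818, s₁=6.047, n₁=11
x̄₂=46.824, s₂=6.957, n₂=17
s_p² = [10·6.047² + 16·6.957²]/26 = 43.8503
SE = √(s_p²·(1/11+1/17)) = 2.5624
t = (38.818−46.824)/2.5624 = -3.1242
df = 26

test statistic = -3.124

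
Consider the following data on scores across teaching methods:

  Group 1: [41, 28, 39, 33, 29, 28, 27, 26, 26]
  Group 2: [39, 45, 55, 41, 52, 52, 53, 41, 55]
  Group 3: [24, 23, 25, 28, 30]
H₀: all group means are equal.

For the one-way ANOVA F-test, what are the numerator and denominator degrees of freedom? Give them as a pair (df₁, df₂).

k = 3 groups, N = 23 total
df = (k−1, N−k) = (3−1, 23−3) = (2, 20)

degrees of freedom = [2, 20]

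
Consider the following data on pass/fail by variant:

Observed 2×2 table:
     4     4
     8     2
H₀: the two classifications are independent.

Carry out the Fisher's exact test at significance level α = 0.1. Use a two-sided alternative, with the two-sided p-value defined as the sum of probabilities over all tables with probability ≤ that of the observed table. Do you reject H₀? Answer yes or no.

Margins: r₁=8, r₂=10, c₁=12, c₂=6, n=18
p_obs = C(8,4)·C(10,8)/C(18,12); sum pmf over tables with pmf ≤ p_obs
p-value (two-sided) = 0.32127
At α=0.1: p ≥ α → fail to reject H₀

reject H₀: no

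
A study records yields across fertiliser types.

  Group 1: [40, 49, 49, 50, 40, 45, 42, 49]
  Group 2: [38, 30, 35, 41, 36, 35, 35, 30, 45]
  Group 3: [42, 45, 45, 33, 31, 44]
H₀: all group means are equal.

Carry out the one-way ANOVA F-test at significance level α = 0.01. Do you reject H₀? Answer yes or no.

Group means [45.50, 36.11, 40.00], grand mean 40.391
SSB = Σnᵢ(x̄ᵢ−x̄)² = 374.589; SSW = ΣΣ(x−x̄ᵢ)² = 514.889
MSB = 374.589/2 = 187.2947; MSW = 514.889/20 = 25.7444
F = MSB/MSW = 7.2751
df = (2, 20)
p-value (upper-tail) = 0.00422
At α=0.01: p < α → reject H₀

reject H₀: yes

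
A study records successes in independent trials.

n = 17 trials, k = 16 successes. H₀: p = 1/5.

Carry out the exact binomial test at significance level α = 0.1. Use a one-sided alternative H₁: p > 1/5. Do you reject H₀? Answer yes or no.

reject H₀: yes

Exact binomial: n=17, k=16, p₀=1/5=0.2000
P(X≥16) from Σ C(n,i)·p₀^i·(1−p₀)^(n−i)
p-value (one-sided, H₁ greater) = 0.00000
At α=0.1: p < α → reject H₀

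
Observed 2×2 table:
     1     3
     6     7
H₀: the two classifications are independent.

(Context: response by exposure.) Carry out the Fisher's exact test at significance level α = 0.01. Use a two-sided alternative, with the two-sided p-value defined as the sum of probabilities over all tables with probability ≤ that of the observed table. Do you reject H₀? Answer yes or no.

Margins: r₁=4, r₂=13, c₁=7, c₂=10, n=17
p_obs = C(4,1)·C(13,6)/C(17,7); sum pmf over tables with pmf ≤ p_obs
p-value (two-sided) = 0.60294
At α=0.01: p ≥ α → fail to reject H₀

reject H₀: no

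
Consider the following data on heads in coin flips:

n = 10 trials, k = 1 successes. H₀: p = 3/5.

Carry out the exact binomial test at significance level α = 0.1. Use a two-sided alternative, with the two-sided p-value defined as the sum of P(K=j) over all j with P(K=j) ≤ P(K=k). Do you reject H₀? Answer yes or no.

Exact binomial: n=10, k=1, p₀=3/5=0.6000
P(X=j) = C(n,j)·p₀^j·(1−p₀)^(n−j); p = Σ P(X=j) over j with P(X=j) ≤ P(X=1)
p-value (two-sided) = 0.00168
At α=0.1: p < α → reject H₀

reject H₀: yes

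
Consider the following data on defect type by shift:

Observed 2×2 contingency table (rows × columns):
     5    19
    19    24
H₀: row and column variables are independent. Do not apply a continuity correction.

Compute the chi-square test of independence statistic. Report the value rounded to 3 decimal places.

test statistic = 3.654

Row totals [24, 43], col totals [24, 43], n=67
χ² = (5−8.60)²/8.60 + (19−15.40)²/15.40 + (19−15.40)²/15.40 + (24−27.60)²/27.60 = 3.6538
df = 1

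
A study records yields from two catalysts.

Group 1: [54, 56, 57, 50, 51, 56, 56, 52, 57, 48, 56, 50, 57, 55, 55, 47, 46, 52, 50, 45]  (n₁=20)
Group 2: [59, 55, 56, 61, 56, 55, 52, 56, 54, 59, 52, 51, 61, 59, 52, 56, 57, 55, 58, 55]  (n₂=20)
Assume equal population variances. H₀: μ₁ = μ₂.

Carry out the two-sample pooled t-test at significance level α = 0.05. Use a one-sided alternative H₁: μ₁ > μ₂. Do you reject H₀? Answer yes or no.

reject H₀: no

x̄₁=52.500, s₁=3.940, n₁=20
x̄₂=55.950, s₂=2.929, n₂=20
s_p² = [19·3.940² + 19·2.929²]/38 = 12.0513
SE = √(s_p²·(1/20+1/20)) = 1.0978
t = (52.500−55.950)/1.0978 = -3.1427
df = 38
p-value (one-sided, H₁ greater) = 0.99838
At α=0.05: p ≥ α → fail to reject H₀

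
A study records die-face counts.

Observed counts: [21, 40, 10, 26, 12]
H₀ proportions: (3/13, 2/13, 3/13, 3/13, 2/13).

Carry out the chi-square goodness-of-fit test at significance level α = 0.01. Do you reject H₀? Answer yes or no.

reject H₀: yes

n = 109; E_i = n·p_i = [25.15, 16.77, 25.15, 25.15, 16.77]
χ² = (21−25.15)²/25.15 + (40−16.77)²/16.77 + (10−25.15)²/25.15 + (26−25.15)²/25.15 + (12−16.77)²/16.77 = 43.3823
df = 4
p-value (upper-tail) = 0.00000
At α=0.01: p < α → reject H₀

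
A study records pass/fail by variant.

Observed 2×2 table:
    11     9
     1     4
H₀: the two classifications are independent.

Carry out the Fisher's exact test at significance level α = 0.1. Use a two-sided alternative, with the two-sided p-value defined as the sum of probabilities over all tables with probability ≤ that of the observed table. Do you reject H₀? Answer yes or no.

reject H₀: no

Margins: r₁=20, r₂=5, c₁=12, c₂=13, n=25
p_obs = C(20,11)·C(5,1)/C(25,12); sum pmf over tables with pmf ≤ p_obs
p-value (two-sided) = 0.32174
At α=0.1: p ≥ α → fail to reject H₀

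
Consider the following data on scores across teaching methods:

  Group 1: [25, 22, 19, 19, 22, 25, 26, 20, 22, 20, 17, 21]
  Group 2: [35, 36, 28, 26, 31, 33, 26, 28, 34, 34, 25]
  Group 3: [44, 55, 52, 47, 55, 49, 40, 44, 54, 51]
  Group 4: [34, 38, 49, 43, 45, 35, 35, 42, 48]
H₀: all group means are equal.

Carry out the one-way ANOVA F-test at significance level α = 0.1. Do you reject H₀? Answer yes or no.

reject H₀: yes

Group means [21.50, 30.55, 49.10, 41.00], grand mean 34.619
SSB = Σnᵢ(x̄ᵢ−x̄)² = 4711.277; SSW = ΣΣ(x−x̄ᵢ)² = 756.627
MSB = 4711.277/3 = 1570.4258; MSW = 756.627/38 = 19.9112
F = MSB/MSW = 78.8713
df = (3, 38)
p-value (upper-tail) = 0.00000
At α=0.1: p < α → reject H₀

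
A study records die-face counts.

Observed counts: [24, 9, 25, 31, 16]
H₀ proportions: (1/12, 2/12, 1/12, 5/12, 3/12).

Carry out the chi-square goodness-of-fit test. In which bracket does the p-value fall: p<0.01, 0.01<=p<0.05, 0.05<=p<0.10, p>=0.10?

n = 105; E_i = n·p_i = [8.75, 17.50, 8.75, 43.75, 26.25]
χ² = (24−8.75)²/8.75 + (9−17.50)²/17.50 + (25−8.75)²/8.75 + (31−43.75)²/43.75 + (16−26.25)²/26.25 = 68.6038
df = 4
p-value (upper-tail) = 0.00000
→ bracket: p<0.01

p-value bracket: p<0.01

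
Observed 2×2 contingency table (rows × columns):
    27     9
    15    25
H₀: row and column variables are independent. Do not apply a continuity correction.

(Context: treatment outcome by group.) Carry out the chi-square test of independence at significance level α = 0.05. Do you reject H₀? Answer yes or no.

Row totals [36, 40], col totals [42, 34], n=76
χ² = (27−19.89)²/19.89 + (9−16.11)²/16.11 + (15−22.11)²/22.11 + (25−17.89)²/17.89 = 10.7773
df = 1
p-value (upper-tail) = 0.00103
At α=0.05: p < α → reject H₀

reject H₀: yes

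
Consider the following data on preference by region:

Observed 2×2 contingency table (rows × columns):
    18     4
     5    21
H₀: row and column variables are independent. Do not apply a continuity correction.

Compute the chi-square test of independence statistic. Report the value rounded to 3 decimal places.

test statistic = 18.704

Row totals [22, 26], col totals [23, 25], n=48
χ² = (18−10.54)²/10.54 + (4−11.46)²/11.46 + (5−12.46)²/12.46 + (21−13.54)²/13.54 = 18.7044
df = 1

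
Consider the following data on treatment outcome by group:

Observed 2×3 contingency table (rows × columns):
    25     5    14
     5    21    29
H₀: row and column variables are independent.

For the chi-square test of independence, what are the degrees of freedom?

degrees of freedom = 2

df = (r−1)(c−1) = (2−1)·(3−1) = 2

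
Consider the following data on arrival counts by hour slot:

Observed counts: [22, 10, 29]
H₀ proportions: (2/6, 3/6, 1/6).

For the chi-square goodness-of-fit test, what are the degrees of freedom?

degrees of freedom = 2

df = k − 1 = 3 − 1 = 2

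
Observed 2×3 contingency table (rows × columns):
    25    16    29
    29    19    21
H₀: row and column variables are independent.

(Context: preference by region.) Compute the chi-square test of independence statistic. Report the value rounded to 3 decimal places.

Row totals [70, 69], col totals [54, 35, 50], n=139
χ² = (25−27.19)²/27.19 + (16−17.63)²/17.63 + (29−25.18)²/25.18 + (29−26.81)²/26.81 + (19−17.37)²/17.37 + (21−24.82)²/24.82 = 1.8263
df = 2

test statistic = 1.826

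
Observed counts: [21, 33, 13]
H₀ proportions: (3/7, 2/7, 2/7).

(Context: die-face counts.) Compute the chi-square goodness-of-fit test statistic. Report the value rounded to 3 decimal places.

test statistic = 14.075

n = 67; E_i = n·p_i = [28.71, 19.14, 19.14]
χ² = (21−28.71)²/28.71 + (33−19.14)²/19.14 + (13−19.14)²/19.14 = 14.0746
df = 2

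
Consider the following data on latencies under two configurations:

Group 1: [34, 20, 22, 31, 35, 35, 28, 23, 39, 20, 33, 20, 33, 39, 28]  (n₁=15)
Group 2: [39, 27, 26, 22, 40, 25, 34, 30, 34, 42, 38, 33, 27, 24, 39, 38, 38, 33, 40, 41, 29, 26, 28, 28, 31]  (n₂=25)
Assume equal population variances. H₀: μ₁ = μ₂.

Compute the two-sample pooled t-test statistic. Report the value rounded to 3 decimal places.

x̄₁=29.333, s₁=6.873, n₁=15
x̄₂=32.480, s₂=6.125, n₂=25
s_p² = [14·6.873² + 24·6.125²]/38 = 41.0940
SE = √(s_p²·(1/15+1/25)) = 2.0936
t = (29.333−32.480)/2.0936 = -1.5030
df = 38

test statistic = -1.503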